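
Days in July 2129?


Month: July (month 7)
July has 31 days

31 days


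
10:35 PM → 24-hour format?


Input: 10:35 PM
PM: 10 + 12 = 22

22:35


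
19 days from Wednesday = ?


Monday

Start: Wednesday (index 2)
(2 + 19) mod 7
= 21 mod 7
= 0
Index 0 → Monday


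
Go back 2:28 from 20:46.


Start: 1246 minutes from midnight
Subtract: 148 minutes
Remaining: 1246 - 148 = 1098
Hours: 18, Minutes: 18

18:18


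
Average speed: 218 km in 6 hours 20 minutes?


34.4 km/h

Distance: 218 km
Time: 6h 20m = 380 min = 380/60 = 19/3 hours
Speed = 218 ÷ (19/3) = 218 × 3 / 19 = 654/19 ≈ 34.4 km/h


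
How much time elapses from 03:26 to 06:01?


2h 35m

End time in minutes: 6×60 + 1 = 361
Start time in minutes: 3×60 + 26 = 206
Difference = 361 - 206 = 155 minutes
= 2 hours 35 minutes


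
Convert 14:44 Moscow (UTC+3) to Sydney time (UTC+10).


Time difference = UTC+10 - UTC+3 = +7 hours
New hour = (14 + 7) mod 24
= 21 mod 24 = 21
Minutes unchanged → 21:44

21:44


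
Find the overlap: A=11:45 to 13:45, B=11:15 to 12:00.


Meeting A: 705-825 (in minutes from midnight)
Meeting B: 675-720
Overlap start = max(705, 675) = 705
Overlap end = min(825, 720) = 720
Overlap = max(0, 720 - 705) = 15 min

15 minutes


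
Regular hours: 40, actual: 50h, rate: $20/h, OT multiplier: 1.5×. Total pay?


Regular: 40h × $20 = $800.00
Overtime: 50 - 40 = 10h
OT pay: 10h × $20 × 1.5 = $300.00
Total = $800.00 + $300.00 = $1100.00

$1100.00


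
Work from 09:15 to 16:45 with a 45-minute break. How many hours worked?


6h 45m (405 minutes)

Total time = (16×60+45) - (9×60+15)
= 1005 - 555 = 450 min
Minus break: 450 - 45 = 405 min
= 6h 45m


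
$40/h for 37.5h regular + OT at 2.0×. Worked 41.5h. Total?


Regular: 37.5h × $40 = $1500.00
Overtime: 41.5 - 37.5 = 4.0h
OT pay: 4.0h × $40 × 2.0 = $320.00
Total = $1500.00 + $320.00 = $1820.00

$1820.00


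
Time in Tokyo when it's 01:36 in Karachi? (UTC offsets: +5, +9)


Time difference = UTC+9 - UTC+5 = +4 hours
New hour = (1 + 4) mod 24
= 5 mod 24 = 5
Minutes unchanged → 05:36

05:36


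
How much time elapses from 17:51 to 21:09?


End time in minutes: 21×60 + 9 = 1269
Start time in minutes: 17×60 + 51 = 1071
Difference = 1269 - 1071 = 198 minutes
= 3 hours 18 minutes

3h 18m


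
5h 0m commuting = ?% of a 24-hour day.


Time: 300 minutes
Day: 1440 minutes
Percentage = (300/1440) × 100 ≈ 20.8%

20.8%


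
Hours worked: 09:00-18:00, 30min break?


Total time = (18×60+0) - (9×60+0)
= 1080 - 540 = 540 min
Minus break: 540 - 30 = 510 min
= 8h 30m

8h 30m (510 minutes)


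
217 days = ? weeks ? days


31 weeks 0 days

Weeks: 217 ÷ 7 = 31 remainder 0


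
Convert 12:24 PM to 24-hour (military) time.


12:24

Input: 12:24 PM
12 PM → 12 (noon)


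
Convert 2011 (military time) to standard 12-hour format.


8:11 PM

Hour: 20
20 - 12 = 8 → PM


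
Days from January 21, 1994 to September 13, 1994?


From January 21, 1994 to September 13, 1994
Rest of January 1994: 31 - 21 = 10
Full months: February 1994 28, March 31, April 30, May 31, June 30, July 31, August 31
Days into September 1994: 13
Total = 10 + 28 + 31 + 30 + 31 + 30 + 31 + 31 + 13 = 235 days

235 days


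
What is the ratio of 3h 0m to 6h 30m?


6:13 (0.46)

Duration 1: 180 minutes
Duration 2: 390 minutes
Ratio = 180:390
GCD = 30
Simplified = 6:13
As a decimal: 6/13 ≈ 0.46


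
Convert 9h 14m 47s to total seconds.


Hours: 9 × 3600 = 32400
Minutes: 14 × 60 = 840
Seconds: 47
Total = 32400 + 840 + 47 = 33287

33287 seconds


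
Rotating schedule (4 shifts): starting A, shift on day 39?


Shift C

Shifts: A, B, C, D
Start: A (index 0)
Day 39: (0 + 39 - 1) mod 4
= 38 mod 4
= 2
Index 2 → shift C


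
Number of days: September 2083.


30 days

Month: September (month 9)
September has 30 days


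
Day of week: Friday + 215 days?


Wednesday

Start: Friday (index 4)
(4 + 215) mod 7
= 219 mod 7
= 2
Index 2 → Wednesday


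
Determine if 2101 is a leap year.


Rules: divisible by 4 AND (not by 100 OR by 400)
2101 ÷ 4 = 525 remainder 1 → not divisible by 4
Not divisible by 4 → not a leap year

No


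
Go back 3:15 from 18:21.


15:06

Start: 1101 minutes from midnight
Subtract: 195 minutes
Remaining: 1101 - 195 = 906
Hours: 15, Minutes: 6


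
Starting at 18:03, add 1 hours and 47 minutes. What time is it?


19:50

Start: 1083 minutes from midnight
Add: 107 minutes
Total: 1190 minutes
Hours: 1190 ÷ 60 = 19 remainder 50


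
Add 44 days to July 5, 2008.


Start: July 5, 2008
Add 44 days
July 5 → August 1: 31 - 5 + 1 = 27 days (44 - 27 = 17 left)
August 1 + 17 = August 18, 2008

August 18, 2008


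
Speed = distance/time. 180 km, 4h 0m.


Distance: 180 km
Time: 4 hours
Speed = 180 / 4 = 45.0 km/h

45.0 km/h


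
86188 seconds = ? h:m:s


Hours: 86188 ÷ 3600 = 23 remainder 3388
Minutes: 3388 ÷ 60 = 56 remainder 28
Seconds: 28

23h 56m 28s


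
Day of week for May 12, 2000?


Friday

Zeller's congruence:
q=12, m=5, k=0, j=20
h = (12 + ⌊13×6/5⌋ + 0 + ⌊0/4⌋ + ⌊20/4⌋ - 2×20) mod 7
= (12 + 15 + 0 + 0 + 5 - 40) mod 7
= -8 mod 7 = 6
h=6 → Friday


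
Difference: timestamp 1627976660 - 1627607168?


369492 seconds (102.6 hours / 4.28 days)

Difference = 1627976660 - 1627607168 = 369492 seconds
In hours: 369492 / 3600 ≈ 102.6
In days: 369492 / 86400 ≈ 4.28


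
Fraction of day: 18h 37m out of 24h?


Total minutes: 18×60 + 37 = 1117
Day = 24×60 = 1440 minutes
Fraction = 1117/1440 ≈ 0.7757
As a percentage: 1117/1440 × 100 ≈ 77.57%

0.7757 (77.57%)


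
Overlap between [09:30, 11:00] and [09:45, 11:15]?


75 minutes

Meeting A: 570-660 (in minutes from midnight)
Meeting B: 585-675
Overlap start = max(570, 585) = 585
Overlap end = min(660, 675) = 660
Overlap = max(0, 660 - 585) = 75 min


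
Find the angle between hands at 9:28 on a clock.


116.0°

Hour hand = 9×30 + 28×0.5 = 284.0°
Minute hand = 28×6 = 168°
Difference = |284.0 - 168| = 116.0°


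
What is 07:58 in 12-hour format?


Hour: 7
7 < 12 → AM

7:58 AM


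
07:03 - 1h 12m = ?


05:51

Start: 423 minutes from midnight
Subtract: 72 minutes
Remaining: 423 - 72 = 351
Hours: 5, Minutes: 51


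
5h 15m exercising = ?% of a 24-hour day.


21.9%

Time: 315 minutes
Day: 1440 minutes
Percentage = (315/1440) × 100 ≈ 21.9%


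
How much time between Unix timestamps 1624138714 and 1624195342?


Difference = 1624195342 - 1624138714 = 56628 seconds
In hours: 56628 / 3600 ≈ 15.7
In days: 56628 / 86400 ≈ 0.66

56628 seconds (15.7 hours / 0.66 days)


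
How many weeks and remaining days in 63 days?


Weeks: 63 ÷ 7 = 9 remainder 0

9 weeks 0 days


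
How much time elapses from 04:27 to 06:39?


End time in minutes: 6×60 + 39 = 399
Start time in minutes: 4×60 + 27 = 267
Difference = 399 - 267 = 132 minutes
= 2 hours 12 minutes

2h 12m


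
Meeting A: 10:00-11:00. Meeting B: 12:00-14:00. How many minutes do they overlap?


Meeting A: 600-660 (in minutes from midnight)
Meeting B: 720-840
Overlap start = max(600, 720) = 720
Overlap end = min(660, 840) = 660
Overlap = max(0, 660 - 720) = 0 min

0 minutes


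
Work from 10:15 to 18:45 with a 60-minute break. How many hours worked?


Total time = (18×60+45) - (10×60+15)
= 1125 - 615 = 510 min
Minus break: 510 - 60 = 450 min
= 7h 30m

7h 30m (450 minutes)


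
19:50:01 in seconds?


71401 seconds

Hours: 19 × 3600 = 68400
Minutes: 50 × 60 = 3000
Seconds: 1
Total = 68400 + 3000 + 1 = 71401


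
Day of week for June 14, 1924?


Saturday

Zeller's congruence:
q=14, m=6, k=24, j=19
h = (14 + ⌊13×7/5⌋ + 24 + ⌊24/4⌋ + ⌊19/4⌋ - 2×19) mod 7
= (14 + 18 + 24 + 6 + 4 - 38) mod 7
= 28 mod 7 = 0
h=0 → Saturday


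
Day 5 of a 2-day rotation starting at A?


Shifts: A, B
Start: A (index 0)
Day 5: (0 + 5 - 1) mod 2
= 4 mod 2
= 0
Index 0 → shift A

Shift A


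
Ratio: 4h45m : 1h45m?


Duration 1: 285 minutes
Duration 2: 105 minutes
Ratio = 285:105
GCD = 15
Simplified = 19:7
As a decimal: 19/7 ≈ 2.71

19:7 (2.71)


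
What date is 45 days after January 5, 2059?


Start: January 5, 2059
Add 45 days
January 5 → February 1: 31 - 5 + 1 = 27 days (45 - 27 = 18 left)
February 1 + 18 = February 19, 2059

February 19, 2059


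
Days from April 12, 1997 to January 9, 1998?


From April 12, 1997 to January 9, 1998
Rest of April 1997: 30 - 12 = 18
Full months: May 31, June 30, July 31, August 31, September 30, October 31, November 30, December 31
Days into January 1998: 9
Total = 18 + 31 + 30 + 31 + 31 + 30 + 31 + 30 + 31 + 9 = 272 days

272 days


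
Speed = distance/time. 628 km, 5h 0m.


125.6 km/h

Distance: 628 km
Time: 5 hours
Speed = 628 / 5 = 125.6 km/h


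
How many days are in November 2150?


Month: November (month 11)
November has 30 days

30 days


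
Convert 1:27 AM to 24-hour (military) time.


Input: 1:27 AM
AM hour stays: 1

01:27


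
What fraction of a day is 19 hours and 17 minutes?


Total minutes: 19×60 + 17 = 1157
Day = 24×60 = 1440 minutes
Fraction = 1157/1440 ≈ 0.8035
As a percentage: 1157/1440 × 100 ≈ 80.35%

0.8035 (80.35%)


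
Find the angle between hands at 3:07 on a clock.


Hour hand = 3×30 + 7×0.5 = 93.5°
Minute hand = 7×6 = 42°
Difference = |93.5 - 42| = 51.5°

51.5°


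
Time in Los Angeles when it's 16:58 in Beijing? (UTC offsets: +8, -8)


00:58

Time difference = UTC-8 - UTC+8 = -16 hours
New hour = (16 -16) mod 24
= 0 mod 24 = 0
Minutes unchanged → 00:58


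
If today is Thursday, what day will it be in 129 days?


Start: Thursday (index 3)
(3 + 129) mod 7
= 132 mod 7
= 6
Index 6 → Sunday

Sunday


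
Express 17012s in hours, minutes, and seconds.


4h 43m 32s

Hours: 17012 ÷ 3600 = 4 remainder 2612
Minutes: 2612 ÷ 60 = 43 remainder 32
Seconds: 32


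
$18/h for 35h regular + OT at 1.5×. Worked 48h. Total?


$981.00

Regular: 35h × $18 = $630.00
Overtime: 48 - 35 = 13h
OT pay: 13h × $18 × 1.5 = $351.00
Total = $630.00 + $351.00 = $981.00


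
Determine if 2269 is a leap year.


Rules: divisible by 4 AND (not by 100 OR by 400)
2269 ÷ 4 = 567 remainder 1 → not divisible by 4
Not divisible by 4 → not a leap year

No


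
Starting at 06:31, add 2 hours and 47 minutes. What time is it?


09:18

Start: 391 minutes from midnight
Add: 167 minutes
Total: 558 minutes
Hours: 558 ÷ 60 = 9 remainder 18


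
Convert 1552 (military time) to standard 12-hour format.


Hour: 15
15 - 12 = 3 → PM

3:52 PM


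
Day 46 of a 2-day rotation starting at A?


Shift B

Shifts: A, B
Start: A (index 0)
Day 46: (0 + 46 - 1) mod 2
= 45 mod 2
= 1
Index 1 → shift B


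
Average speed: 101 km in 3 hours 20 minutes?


30.3 km/h

Distance: 101 km
Time: 3h 20m = 200 min = 200/60 = 10/3 hours
Speed = 101 ÷ (10/3) = 101 × 3 / 10 = 303/10 = 30.3 km/h


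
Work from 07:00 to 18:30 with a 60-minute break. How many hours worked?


Total time = (18×60+30) - (7×60+0)
= 1110 - 420 = 690 min
Minus break: 690 - 60 = 630 min
= 10h 30m

10h 30m (630 minutes)


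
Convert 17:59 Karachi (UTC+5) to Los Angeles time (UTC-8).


04:59

Time difference = UTC-8 - UTC+5 = -13 hours
New hour = (17 -13) mod 24
= 4 mod 24 = 4
Minutes unchanged → 04:59


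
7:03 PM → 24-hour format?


19:03

Input: 7:03 PM
PM: 7 + 12 = 19


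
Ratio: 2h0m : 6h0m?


1:3 (0.33)

Duration 1: 120 minutes
Duration 2: 360 minutes
Ratio = 120:360
GCD = 120
Simplified = 1:3
As a decimal: 1/3 ≈ 0.33


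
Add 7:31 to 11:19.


Start: 679 minutes from midnight
Add: 451 minutes
Total: 1130 minutes
Hours: 1130 ÷ 60 = 18 remainder 50

18:50


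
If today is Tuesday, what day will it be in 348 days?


Start: Tuesday (index 1)
(1 + 348) mod 7
= 349 mod 7
= 6
Index 6 → Sunday

Sunday


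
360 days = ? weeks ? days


Weeks: 360 ÷ 7 = 51 remainder 3

51 weeks 3 days


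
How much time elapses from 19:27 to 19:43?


0h 16m

End time in minutes: 19×60 + 43 = 1183
Start time in minutes: 19×60 + 27 = 1167
Difference = 1183 - 1167 = 16 minutes
= 0 hours 16 minutes


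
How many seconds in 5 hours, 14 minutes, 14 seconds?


Hours: 5 × 3600 = 18000
Minutes: 14 × 60 = 840
Seconds: 14
Total = 18000 + 840 + 14 = 18854

18854 seconds


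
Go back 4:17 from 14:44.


Start: 884 minutes from midnight
Subtract: 257 minutes
Remaining: 884 - 257 = 627
Hours: 10, Minutes: 27

10:27


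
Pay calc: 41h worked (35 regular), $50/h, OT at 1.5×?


Regular: 35h × $50 = $1750.00
Overtime: 41 - 35 = 6h
OT pay: 6h × $50 × 1.5 = $450.00
Total = $1750.00 + $450.00 = $2200.00

$2200.00


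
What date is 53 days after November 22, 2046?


January 14, 2047

Start: November 22, 2046
Add 53 days
November 22 → December 1: 30 - 22 + 1 = 9 days (53 - 9 = 44 left)
December 1 → January 1: 31 - 1 + 1 = 31 days (44 - 31 = 13 left)
January 1 + 13 = January 14, 2047


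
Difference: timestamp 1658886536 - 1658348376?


Difference = 1658886536 - 1658348376 = 538160 seconds
In hours: 538160 / 3600 ≈ 149.5
In days: 538160 / 86400 ≈ 6.23

538160 seconds (149.5 hours / 6.23 days)


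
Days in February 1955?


Month: February (month 2)
February: 28 or 29 (leap year)
1955 leap year? No

28 days


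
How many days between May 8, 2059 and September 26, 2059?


From May 8, 2059 to September 26, 2059
Rest of May 2059: 31 - 8 = 23
Full months: June 30, July 31, August 31
Days into September 2059: 26
Total = 23 + 30 + 31 + 31 + 26 = 141 days

141 days


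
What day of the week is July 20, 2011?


Wednesday

Zeller's congruence:
q=20, m=7, k=11, j=20
h = (20 + ⌊13×8/5⌋ + 11 + ⌊11/4⌋ + ⌊20/4⌋ - 2×20) mod 7
= (20 + 20 + 11 + 2 + 5 - 40) mod 7
= 18 mod 7 = 4
h=4 → Wednesday


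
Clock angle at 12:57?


46.5°

Hour hand (12 ≡ 0 on the dial): 0×30 + 57×0.5 = 28.5°
Minute hand = 57×6 = 342°
Difference = |28.5 - 342| = 313.5°
Since > 180°: 360 - 313.5 = 46.5°


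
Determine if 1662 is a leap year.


No

Rules: divisible by 4 AND (not by 100 OR by 400)
1662 ÷ 4 = 415 remainder 2 → not divisible by 4
Not divisible by 4 → not a leap year


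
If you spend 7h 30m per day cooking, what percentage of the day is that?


31.3%

Time: 450 minutes
Day: 1440 minutes
Percentage = (450/1440) × 100 ≈ 31.3%


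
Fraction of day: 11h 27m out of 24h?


Total minutes: 11×60 + 27 = 687
Day = 24×60 = 1440 minutes
Fraction = 687/1440 ≈ 0.4771
As a percentage: 687/1440 × 100 ≈ 47.71%

0.4771 (47.71%)


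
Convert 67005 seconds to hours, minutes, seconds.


Hours: 67005 ÷ 3600 = 18 remainder 2205
Minutes: 2205 ÷ 60 = 36 remainder 45
Seconds: 45

18h 36m 45s


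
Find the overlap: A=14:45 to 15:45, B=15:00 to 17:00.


Meeting A: 885-945 (in minutes from midnight)
Meeting B: 900-1020
Overlap start = max(885, 900) = 900
Overlap end = min(945, 1020) = 945
Overlap = max(0, 945 - 900) = 45 min

45 minutes


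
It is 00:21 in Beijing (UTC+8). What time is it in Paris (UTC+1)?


Time difference = UTC+1 - UTC+8 = -7 hours
New hour = (0 -7) mod 24
= -7 mod 24 = 17
Minutes unchanged → 17:21; -7 < 0 → previous day

17:21 (previous day)


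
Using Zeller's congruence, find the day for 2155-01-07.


Zeller's congruence:
q=7, m=13, k=54, j=21
h = (7 + ⌊13×14/5⌋ + 54 + ⌊54/4⌋ + ⌊21/4⌋ - 2×21) mod 7
= (7 + 36 + 54 + 13 + 5 - 42) mod 7
= 73 mod 7 = 3
h=3 → Tuesday

Tuesday


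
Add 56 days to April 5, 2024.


Start: April 5, 2024
Add 56 days
April 5 → May 1: 30 - 5 + 1 = 26 days (56 - 26 = 30 left)
May 1 + 30 = May 31, 2024

May 31, 2024


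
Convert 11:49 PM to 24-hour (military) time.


Input: 11:49 PM
PM: 11 + 12 = 23

23:49


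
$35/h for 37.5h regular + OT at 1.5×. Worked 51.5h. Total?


$2047.50

Regular: 37.5h × $35 = $1312.50
Overtime: 51.5 - 37.5 = 14.0h
OT pay: 14.0h × $35 × 1.5 = $735.00
Total = $1312.50 + $735.00 = $2047.50


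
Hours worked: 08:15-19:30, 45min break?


10h 30m (630 minutes)

Total time = (19×60+30) - (8×60+15)
= 1170 - 495 = 675 min
Minus break: 675 - 45 = 630 min
= 10h 30m


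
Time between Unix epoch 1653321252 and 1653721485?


Difference = 1653721485 - 1653321252 = 400233 seconds
In hours: 400233 / 3600 ≈ 111.2
In days: 400233 / 86400 ≈ 4.63

400233 seconds (111.2 hours / 4.63 days)


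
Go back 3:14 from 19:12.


Start: 1152 minutes from midnight
Subtract: 194 minutes
Remaining: 1152 - 194 = 958
Hours: 15, Minutes: 58

15:58


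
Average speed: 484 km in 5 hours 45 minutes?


84.2 km/h

Distance: 484 km
Time: 5h 45m = 345 min = 345/60 = 23/4 hours
Speed = 484 ÷ (23/4) = 484 × 4 / 23 = 1936/23 ≈ 84.2 km/h


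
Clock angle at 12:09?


Hour hand (12 ≡ 0 on the dial): 0×30 + 9×0.5 = 4.5°
Minute hand = 9×6 = 54°
Difference = |4.5 - 54| = 49.5°

49.5°


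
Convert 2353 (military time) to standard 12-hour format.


11:53 PM

Hour: 23
23 - 12 = 11 → PM


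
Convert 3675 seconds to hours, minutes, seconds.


1h 1m 15s

Hours: 3675 ÷ 3600 = 1 remainder 75
Minutes: 75 ÷ 60 = 1 remainder 15
Seconds: 15


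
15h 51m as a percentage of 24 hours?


0.6604 (66.04%)

Total minutes: 15×60 + 51 = 951
Day = 24×60 = 1440 minutes
Fraction = 951/1440 ≈ 0.6604
As a percentage: 951/1440 × 100 ≈ 66.04%


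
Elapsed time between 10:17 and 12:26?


End time in minutes: 12×60 + 26 = 746
Start time in minutes: 10×60 + 17 = 617
Difference = 746 - 617 = 129 minutes
= 2 hours 9 minutes

2h 9m


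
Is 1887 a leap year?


Rules: divisible by 4 AND (not by 100 OR by 400)
1887 ÷ 4 = 471 remainder 3 → not divisible by 4
Not divisible by 4 → not a leap year

No


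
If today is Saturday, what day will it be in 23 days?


Monday

Start: Saturday (index 5)
(5 + 23) mod 7
= 28 mod 7
= 0
Index 0 → Monday


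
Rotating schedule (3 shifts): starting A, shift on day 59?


Shifts: A, B, C
Start: A (index 0)
Day 59: (0 + 59 - 1) mod 3
= 58 mod 3
= 1
Index 1 → shift B

Shift B


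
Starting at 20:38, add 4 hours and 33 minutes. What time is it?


01:11 (next day)

Start: 1238 minutes from midnight
Add: 273 minutes
Total: 1511 minutes
Hours: 1511 ÷ 60 = 25 remainder 11
25 ≥ 24 → 25 - 24 = 1 (next day)


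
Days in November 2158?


30 days

Month: November (month 11)
November has 30 days


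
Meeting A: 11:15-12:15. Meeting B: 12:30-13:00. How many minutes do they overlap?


0 minutes

Meeting A: 675-735 (in minutes from midnight)
Meeting B: 750-780
Overlap start = max(675, 750) = 750
Overlap end = min(735, 780) = 735
Overlap = max(0, 735 - 750) = 0 min


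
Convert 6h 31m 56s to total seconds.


Hours: 6 × 3600 = 21600
Minutes: 31 × 60 = 1860
Seconds: 56
Total = 21600 + 1860 + 56 = 23516

23516 seconds


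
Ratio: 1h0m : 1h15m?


Duration 1: 60 minutes
Duration 2: 75 minutes
Ratio = 60:75
GCD = 15
Simplified = 4:5
As a decimal: 4/5 = 0.80

4:5 (0.80)


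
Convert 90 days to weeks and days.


Weeks: 90 ÷ 7 = 12 remainder 6

12 weeks 6 days


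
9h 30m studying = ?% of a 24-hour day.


Time: 570 minutes
Day: 1440 minutes
Percentage = (570/1440) × 100 ≈ 39.6%

39.6%


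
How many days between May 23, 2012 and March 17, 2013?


298 days

From May 23, 2012 to March 17, 2013
Rest of May 2012: 31 - 23 = 8
Full months: June 30, July 31, August 31, September 30, October 31, November 30, December 31, January 31, February 2013 28
Days into March 2013: 17
Total = 8 + 30 + 31 + 31 + 30 + 31 + 30 + 31 + 31 + 28 + 17 = 298 days


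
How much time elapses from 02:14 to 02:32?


End time in minutes: 2×60 + 32 = 152
Start time in minutes: 2×60 + 14 = 134
Difference = 152 - 134 = 18 minutes
= 0 hours 18 minutes

0h 18m


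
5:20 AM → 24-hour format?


05:20

Input: 5:20 AM
AM hour stays: 5


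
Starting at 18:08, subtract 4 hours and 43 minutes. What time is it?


13:25

Start: 1088 minutes from midnight
Subtract: 283 minutes
Remaining: 1088 - 283 = 805
Hours: 13, Minutes: 25


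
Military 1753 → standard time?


5:53 PM

Hour: 17
17 - 12 = 5 → PM


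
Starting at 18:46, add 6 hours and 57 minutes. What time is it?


01:43 (next day)

Start: 1126 minutes from midnight
Add: 417 minutes
Total: 1543 minutes
Hours: 1543 ÷ 60 = 25 remainder 43
25 ≥ 24 → 25 - 24 = 1 (next day)


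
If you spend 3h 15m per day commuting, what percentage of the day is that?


13.5%

Time: 195 minutes
Day: 1440 minutes
Percentage = (195/1440) × 100 ≈ 13.5%


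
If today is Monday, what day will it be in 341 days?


Saturday

Start: Monday (index 0)
(0 + 341) mod 7
= 341 mod 7
= 5
Index 5 → Saturday


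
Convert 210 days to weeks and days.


30 weeks 0 days

Weeks: 210 ÷ 7 = 30 remainder 0


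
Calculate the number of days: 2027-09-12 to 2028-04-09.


210 days

From September 12, 2027 to April 9, 2028
Rest of September 2027: 30 - 12 = 18
Full months: October 31, November 30, December 31, January 31, February 2028 29, March 31
Days into April 2028: 9
Total = 18 + 31 + 30 + 31 + 31 + 29 + 31 + 9 = 210 days


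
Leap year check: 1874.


No

Rules: divisible by 4 AND (not by 100 OR by 400)
1874 ÷ 4 = 468 remainder 2 → not divisible by 4
Not divisible by 4 → not a leap year


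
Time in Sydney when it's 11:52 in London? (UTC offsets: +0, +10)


21:52

Time difference = UTC+10 - UTC+0 = +10 hours
New hour = (11 + 10) mod 24
= 21 mod 24 = 21
Minutes unchanged → 21:52


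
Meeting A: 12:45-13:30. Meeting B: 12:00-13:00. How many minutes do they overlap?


15 minutes

Meeting A: 765-810 (in minutes from midnight)
Meeting B: 720-780
Overlap start = max(765, 720) = 765
Overlap end = min(810, 780) = 780
Overlap = max(0, 780 - 765) = 15 min


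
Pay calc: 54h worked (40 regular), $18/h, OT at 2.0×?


Regular: 40h × $18 = $720.00
Overtime: 54 - 40 = 14h
OT pay: 14h × $18 × 2.0 = $504.00
Total = $720.00 + $504.00 = $1224.00

$1224.00


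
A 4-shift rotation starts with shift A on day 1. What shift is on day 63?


Shifts: A, B, C, D
Start: A (index 0)
Day 63: (0 + 63 - 1) mod 4
= 62 mod 4
= 2
Index 2 → shift C

Shift C


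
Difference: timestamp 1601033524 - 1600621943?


411581 seconds (114.3 hours / 4.76 days)

Difference = 1601033524 - 1600621943 = 411581 seconds
In hours: 411581 / 3600 ≈ 114.3
In days: 411581 / 86400 ≈ 4.76


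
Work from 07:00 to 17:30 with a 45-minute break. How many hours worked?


9h 45m (585 minutes)

Total time = (17×60+30) - (7×60+0)
= 1050 - 420 = 630 min
Minus break: 630 - 45 = 585 min
= 9h 45m


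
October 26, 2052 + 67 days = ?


Start: October 26, 2052
Add 67 days
October 26 → November 1: 31 - 26 + 1 = 6 days (67 - 6 = 61 left)
November 1 → December 1: 30 - 1 + 1 = 30 days (61 - 30 = 31 left)
December 1 → January 1: 31 - 1 + 1 = 31 days (31 - 31 = 0 left)
Land exactly on January 1, 2053

January 1, 2053


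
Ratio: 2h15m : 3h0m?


Duration 1: 135 minutes
Duration 2: 180 minutes
Ratio = 135:180
GCD = 45
Simplified = 3:4
As a decimal: 3/4 = 0.75

3:4 (0.75)


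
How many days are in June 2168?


30 days

Month: June (month 6)
June has 30 days


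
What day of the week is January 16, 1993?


Zeller's congruence:
q=16, m=13, k=92, j=19
h = (16 + ⌊13×14/5⌋ + 92 + ⌊92/4⌋ + ⌊19/4⌋ - 2×19) mod 7
= (16 + 36 + 92 + 23 + 4 - 38) mod 7
= 133 mod 7 = 0
h=0 → Saturday

Saturday


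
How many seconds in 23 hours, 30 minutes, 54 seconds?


84654 seconds

Hours: 23 × 3600 = 82800
Minutes: 30 × 60 = 1800
Seconds: 54
Total = 82800 + 1800 + 54 = 84654


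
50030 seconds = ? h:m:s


Hours: 50030 ÷ 3600 = 13 remainder 3230
Minutes: 3230 ÷ 60 = 53 remainder 50
Seconds: 50

13h 53m 50s


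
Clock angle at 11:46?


77.0°

Hour hand = 11×30 + 46×0.5 = 353.0°
Minute hand = 46×6 = 276°
Difference = |353.0 - 276| = 77.0°


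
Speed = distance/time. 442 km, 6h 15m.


Distance: 442 km
Time: 6h 15m = 375 min = 375/60 = 25/4 hours
Speed = 442 ÷ (25/4) = 442 × 4 / 25 = 1768/25 ≈ 70.7 km/h

70.7 km/h


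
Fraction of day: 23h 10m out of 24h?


0.9653 (96.53%)

Total minutes: 23×60 + 10 = 1390
Day = 24×60 = 1440 minutes
Fraction = 1390/1440 ≈ 0.9653
As a percentage: 1390/1440 × 100 ≈ 96.53%


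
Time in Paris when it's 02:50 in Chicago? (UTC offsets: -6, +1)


Time difference = UTC+1 - UTC-6 = +7 hours
New hour = (2 + 7) mod 24
= 9 mod 24 = 9
Minutes unchanged → 09:50

09:50


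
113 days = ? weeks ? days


Weeks: 113 ÷ 7 = 16 remainder 1

16 weeks 1 days


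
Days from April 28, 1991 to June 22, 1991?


From April 28, 1991 to June 22, 1991
Rest of April 1991: 30 - 28 = 2
Full months: May 31
Days into June 1991: 22
Total = 2 + 31 + 22 = 55 days

55 days


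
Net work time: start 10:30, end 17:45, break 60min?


6h 15m (375 minutes)

Total time = (17×60+45) - (10×60+30)
= 1065 - 630 = 435 min
Minus break: 435 - 60 = 375 min
= 6h 15m


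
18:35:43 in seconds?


66943 seconds

Hours: 18 × 3600 = 64800
Minutes: 35 × 60 = 2100
Seconds: 43
Total = 64800 + 2100 + 43 = 66943


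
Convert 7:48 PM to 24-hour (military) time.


Input: 7:48 PM
PM: 7 + 12 = 19

19:48


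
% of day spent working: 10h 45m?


Time: 645 minutes
Day: 1440 minutes
Percentage = (645/1440) × 100 ≈ 44.8%

44.8%


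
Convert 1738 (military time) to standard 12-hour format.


5:38 PM

Hour: 17
17 - 12 = 5 → PM


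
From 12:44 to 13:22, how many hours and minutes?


End time in minutes: 13×60 + 22 = 802
Start time in minutes: 12×60 + 44 = 764
Difference = 802 - 764 = 38 minutes
= 0 hours 38 minutes

0h 38m


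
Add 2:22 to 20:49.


23:11

Start: 1249 minutes from midnight
Add: 142 minutes
Total: 1391 minutes
Hours: 1391 ÷ 60 = 23 remainder 11


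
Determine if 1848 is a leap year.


Rules: divisible by 4 AND (not by 100 OR by 400)
1848 ÷ 4 = 462 exactly → divisible by 4
1848 ÷ 100 = 18 remainder 48 → not divisible by 100
Divisible by 4 but not by 100 → leap year

Yes


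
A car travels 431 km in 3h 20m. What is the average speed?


Distance: 431 km
Time: 3h 20m = 200 min = 200/60 = 10/3 hours
Speed = 431 ÷ (10/3) = 431 × 3 / 10 = 1293/10 = 129.3 km/h

129.3 km/h


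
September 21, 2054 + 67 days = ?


Start: September 21, 2054
Add 67 days
September 21 → October 1: 30 - 21 + 1 = 10 days (67 - 10 = 57 left)
October 1 → November 1: 31 - 1 + 1 = 31 days (57 - 31 = 26 left)
November 1 + 26 = November 27, 2054

November 27, 2054


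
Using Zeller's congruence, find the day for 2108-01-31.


Zeller's congruence:
q=31, m=13, k=7, j=21
h = (31 + ⌊13×14/5⌋ + 7 + ⌊7/4⌋ + ⌊21/4⌋ - 2×21) mod 7
= (31 + 36 + 7 + 1 + 5 - 42) mod 7
= 38 mod 7 = 3
h=3 → Tuesday

Tuesday


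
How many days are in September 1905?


30 days

Month: September (month 9)
September has 30 days


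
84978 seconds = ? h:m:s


23h 36m 18s

Hours: 84978 ÷ 3600 = 23 remainder 2178
Minutes: 2178 ÷ 60 = 36 remainder 18
Seconds: 18


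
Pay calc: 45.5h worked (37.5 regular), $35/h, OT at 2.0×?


$1872.50

Regular: 37.5h × $35 = $1312.50
Overtime: 45.5 - 37.5 = 8.0h
OT pay: 8.0h × $35 × 2.0 = $560.00
Total = $1312.50 + $560.00 = $1872.50


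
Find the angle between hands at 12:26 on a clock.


143.0°

Hour hand (12 ≡ 0 on the dial): 0×30 + 26×0.5 = 13.0°
Minute hand = 26×6 = 156°
Difference = |13.0 - 156| = 143.0°


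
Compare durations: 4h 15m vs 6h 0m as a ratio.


17:24 (0.71)

Duration 1: 255 minutes
Duration 2: 360 minutes
Ratio = 255:360
GCD = 15
Simplified = 17:24
As a decimal: 17/24 ≈ 0.71


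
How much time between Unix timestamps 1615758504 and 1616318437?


Difference = 1616318437 - 1615758504 = 559933 seconds
In hours: 559933 / 3600 ≈ 155.5
In days: 559933 / 86400 ≈ 6.48

559933 seconds (155.5 hours / 6.48 days)


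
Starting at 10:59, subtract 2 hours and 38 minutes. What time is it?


08:21

Start: 659 minutes from midnight
Subtract: 158 minutes
Remaining: 659 - 158 = 501
Hours: 8, Minutes: 21


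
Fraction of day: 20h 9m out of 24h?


0.8396 (83.96%)

Total minutes: 20×60 + 9 = 1209
Day = 24×60 = 1440 minutes
Fraction = 1209/1440 ≈ 0.8396
As a percentage: 1209/1440 × 100 ≈ 83.96%


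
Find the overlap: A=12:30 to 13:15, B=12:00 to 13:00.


30 minutes

Meeting A: 750-795 (in minutes from midnight)
Meeting B: 720-780
Overlap start = max(750, 720) = 750
Overlap end = min(795, 780) = 780
Overlap = max(0, 780 - 750) = 30 min


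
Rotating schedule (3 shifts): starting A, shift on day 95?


Shift B

Shifts: A, B, C
Start: A (index 0)
Day 95: (0 + 95 - 1) mod 3
= 94 mod 3
= 1
Index 1 → shift B


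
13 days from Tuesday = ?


Monday

Start: Tuesday (index 1)
(1 + 13) mod 7
= 14 mod 7
= 0
Index 0 → Monday


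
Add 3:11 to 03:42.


Start: 222 minutes from midnight
Add: 191 minutes
Total: 413 minutes
Hours: 413 ÷ 60 = 6 remainder 53

06:53


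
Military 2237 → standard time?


Hour: 22
22 - 12 = 10 → PM

10:37 PM


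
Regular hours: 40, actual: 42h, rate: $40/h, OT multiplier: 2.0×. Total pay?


Regular: 40h × $40 = $1600.00
Overtime: 42 - 40 = 2h
OT pay: 2h × $40 × 2.0 = $160.00
Total = $1600.00 + $160.00 = $1760.00

$1760.00


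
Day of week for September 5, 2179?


Zeller's congruence:
q=5, m=9, k=79, j=21
h = (5 + ⌊13×10/5⌋ + 79 + ⌊79/4⌋ + ⌊21/4⌋ - 2×21) mod 7
= (5 + 26 + 79 + 19 + 5 - 42) mod 7
= 92 mod 7 = 1
h=1 → Sunday

Sunday


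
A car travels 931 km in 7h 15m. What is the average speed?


Distance: 931 km
Time: 7h 15m = 435 min = 435/60 = 29/4 hours
Speed = 931 ÷ (29/4) = 931 × 4 / 29 = 3724/29 ≈ 128.4 km/h

128.4 km/h


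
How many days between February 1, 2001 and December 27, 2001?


329 days

From February 1, 2001 to December 27, 2001
Rest of February 2001: 28 - 1 = 27
Full months: March 31, April 30, May 31, June 30, July 31, August 31, September 30, October 31, November 30
Days into December 2001: 27
Total = 27 + 31 + 30 + 31 + 30 + 31 + 31 + 30 + 31 + 30 + 27 = 329 days


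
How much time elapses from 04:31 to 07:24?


2h 53m

End time in minutes: 7×60 + 24 = 444
Start time in minutes: 4×60 + 31 = 271
Difference = 444 - 271 = 173 minutes
= 2 hours 53 minutes


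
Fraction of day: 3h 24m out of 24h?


Total minutes: 3×60 + 24 = 204
Day = 24×60 = 1440 minutes
Fraction = 204/1440 ≈ 0.1417
As a percentage: 204/1440 × 100 ≈ 14.17%

0.1417 (14.17%)


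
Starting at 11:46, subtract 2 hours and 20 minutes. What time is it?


Start: 706 minutes from midnight
Subtract: 140 minutes
Remaining: 706 - 140 = 566
Hours: 9, Minutes: 26

09:26


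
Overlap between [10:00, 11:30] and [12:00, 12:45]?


0 minutes

Meeting A: 600-690 (in minutes from midnight)
Meeting B: 720-765
Overlap start = max(600, 720) = 720
Overlap end = min(690, 765) = 690
Overlap = max(0, 690 - 720) = 0 min


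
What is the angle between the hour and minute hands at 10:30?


Hour hand = 10×30 + 30×0.5 = 315.0°
Minute hand = 30×6 = 180°
Difference = |315.0 - 180| = 135.0°

135.0°


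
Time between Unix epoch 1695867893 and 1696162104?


294211 seconds (81.7 hours / 3.41 days)

Difference = 1696162104 - 1695867893 = 294211 seconds
In hours: 294211 / 3600 ≈ 81.7
In days: 294211 / 86400 ≈ 3.41


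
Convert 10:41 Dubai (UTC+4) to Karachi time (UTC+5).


11:41

Time difference = UTC+5 - UTC+4 = +1 hours
New hour = (10 + 1) mod 24
= 11 mod 24 = 11
Minutes unchanged → 11:41


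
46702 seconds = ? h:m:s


12h 58m 22s

Hours: 46702 ÷ 3600 = 12 remainder 3502
Minutes: 3502 ÷ 60 = 58 remainder 22
Seconds: 22


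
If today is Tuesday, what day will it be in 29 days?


Start: Tuesday (index 1)
(1 + 29) mod 7
= 30 mod 7
= 2
Index 2 → Wednesday

Wednesday


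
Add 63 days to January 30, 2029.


Start: January 30, 2029
Add 63 days
January 30 → February 1: 31 - 30 + 1 = 2 days (63 - 2 = 61 left)
February 1 → March 1: 28 - 1 + 1 = 28 days (61 - 28 = 33 left)
March 1 → April 1: 31 - 1 + 1 = 31 days (33 - 31 = 2 left)
April 1 + 2 = April 3, 2029

April 3, 2029


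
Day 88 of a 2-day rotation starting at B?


Shift A

Shifts: A, B
Start: B (index 1)
Day 88: (1 + 88 - 1) mod 2
= 88 mod 2
= 0
Index 0 → shift A


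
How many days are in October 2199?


Month: October (month 10)
October has 31 days

31 days


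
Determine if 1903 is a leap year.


Rules: divisible by 4 AND (not by 100 OR by 400)
1903 ÷ 4 = 475 remainder 3 → not divisible by 4
Not divisible by 4 → not a leap year

No


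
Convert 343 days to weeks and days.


49 weeks 0 days

Weeks: 343 ÷ 7 = 49 remainder 0


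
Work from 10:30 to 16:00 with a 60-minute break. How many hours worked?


Total time = (16×60+0) - (10×60+30)
= 960 - 630 = 330 min
Minus break: 330 - 60 = 270 min
= 4h 30m

4h 30m (270 minutes)


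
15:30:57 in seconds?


Hours: 15 × 3600 = 54000
Minutes: 30 × 60 = 1800
Seconds: 57
Total = 54000 + 1800 + 57 = 55857

55857 seconds


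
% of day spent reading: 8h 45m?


Time: 525 minutes
Day: 1440 minutes
Percentage = (525/1440) × 100 ≈ 36.5%

36.5%


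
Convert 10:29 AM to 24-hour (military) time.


Input: 10:29 AM
AM hour stays: 10

10:29


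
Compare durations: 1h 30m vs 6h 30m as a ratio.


3:13 (0.23)

Duration 1: 90 minutes
Duration 2: 390 minutes
Ratio = 90:390
GCD = 30
Simplified = 3:13
As a decimal: 3/13 ≈ 0.23


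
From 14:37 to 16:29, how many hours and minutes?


End time in minutes: 16×60 + 29 = 989
Start time in minutes: 14×60 + 37 = 877
Difference = 989 - 877 = 112 minutes
= 1 hours 52 minutes

1h 52m


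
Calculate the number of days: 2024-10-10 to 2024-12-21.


72 days

From October 10, 2024 to December 21, 2024
Rest of October 2024: 31 - 10 = 21
Full months: November 30
Days into December 2024: 21
Total = 21 + 30 + 21 = 72 days


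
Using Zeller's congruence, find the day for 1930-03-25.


Tuesday

Zeller's congruence:
q=25, m=3, k=30, j=19
h = (25 + ⌊13×4/5⌋ + 30 + ⌊30/4⌋ + ⌊19/4⌋ - 2×19) mod 7
= (25 + 10 + 30 + 7 + 4 - 38) mod 7
= 38 mod 7 = 3
h=3 → Tuesday


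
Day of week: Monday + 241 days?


Start: Monday (index 0)
(0 + 241) mod 7
= 241 mod 7
= 3
Index 3 → Thursday

Thursday


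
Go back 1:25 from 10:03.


Start: 603 minutes from midnight
Subtract: 85 minutes
Remaining: 603 - 85 = 518
Hours: 8, Minutes: 38

08:38


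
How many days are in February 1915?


28 days

Month: February (month 2)
February: 28 or 29 (leap year)
1915 leap year? No


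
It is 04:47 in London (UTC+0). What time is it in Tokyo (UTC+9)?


13:47

Time difference = UTC+9 - UTC+0 = +9 hours
New hour = (4 + 9) mod 24
= 13 mod 24 = 13
Minutes unchanged → 13:47


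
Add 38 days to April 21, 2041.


May 29, 2041

Start: April 21, 2041
Add 38 days
April 21 → May 1: 30 - 21 + 1 = 10 days (38 - 10 = 28 left)
May 1 + 28 = May 29, 2041


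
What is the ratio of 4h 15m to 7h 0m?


Duration 1: 255 minutes
Duration 2: 420 minutes
Ratio = 255:420
GCD = 15
Simplified = 17:28
As a decimal: 17/28 ≈ 0.61

17:28 (0.61)


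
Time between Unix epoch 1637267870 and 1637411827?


143957 seconds (40.0 hours / 1.67 days)

Difference = 1637411827 - 1637267870 = 143957 seconds
In hours: 143957 / 3600 ≈ 40.0
In days: 143957 / 86400 ≈ 1.67


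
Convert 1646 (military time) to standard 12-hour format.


4:46 PM

Hour: 16
16 - 12 = 4 → PM


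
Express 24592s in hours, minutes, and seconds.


6h 49m 52s

Hours: 24592 ÷ 3600 = 6 remainder 2992
Minutes: 2992 ÷ 60 = 49 remainder 52
Seconds: 52


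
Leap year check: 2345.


No

Rules: divisible by 4 AND (not by 100 OR by 400)
2345 ÷ 4 = 586 remainder 1 → not divisible by 4
Not divisible by 4 → not a leap year


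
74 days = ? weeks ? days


Weeks: 74 ÷ 7 = 10 remainder 4

10 weeks 4 days


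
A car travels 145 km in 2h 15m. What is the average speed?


64.4 km/h

Distance: 145 km
Time: 2h 15m = 135 min = 135/60 = 9/4 hours
Speed = 145 ÷ (9/4) = 145 × 4 / 9 = 580/9 ≈ 64.4 km/h


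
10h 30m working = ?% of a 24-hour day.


Time: 630 minutes
Day: 1440 minutes
Percentage = (630/1440) × 100 ≈ 43.8%

43.8%


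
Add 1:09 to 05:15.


Start: 315 minutes from midnight
Add: 69 minutes
Total: 384 minutes
Hours: 384 ÷ 60 = 6 remainder 24

06:24


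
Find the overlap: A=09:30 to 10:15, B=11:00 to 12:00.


0 minutes

Meeting A: 570-615 (in minutes from midnight)
Meeting B: 660-720
Overlap start = max(570, 660) = 660
Overlap end = min(615, 720) = 615
Overlap = max(0, 615 - 660) = 0 min


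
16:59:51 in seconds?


61191 seconds

Hours: 16 × 3600 = 57600
Minutes: 59 × 60 = 3540
Seconds: 51
Total = 57600 + 3540 + 51 = 61191


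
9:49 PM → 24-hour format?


21:49

Input: 9:49 PM
PM: 9 + 12 = 21


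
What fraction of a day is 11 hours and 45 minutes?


Total minutes: 11×60 + 45 = 705
Day = 24×60 = 1440 minutes
Fraction = 705/1440 ≈ 0.4896
As a percentage: 705/1440 × 100 ≈ 48.96%

0.4896 (48.96%)


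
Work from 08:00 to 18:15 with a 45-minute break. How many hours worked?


9h 30m (570 minutes)

Total time = (18×60+15) - (8×60+0)
= 1095 - 480 = 615 min
Minus break: 615 - 45 = 570 min
= 9h 30m


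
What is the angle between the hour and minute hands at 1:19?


74.5°

Hour hand = 1×30 + 19×0.5 = 39.5°
Minute hand = 19×6 = 114°
Difference = |39.5 - 114| = 74.5°


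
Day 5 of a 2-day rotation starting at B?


Shift B

Shifts: A, B
Start: B (index 1)
Day 5: (1 + 5 - 1) mod 2
= 5 mod 2
= 1
Index 1 → shift B


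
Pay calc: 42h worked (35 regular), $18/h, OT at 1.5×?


$819.00

Regular: 35h × $18 = $630.00
Overtime: 42 - 35 = 7h
OT pay: 7h × $18 × 1.5 = $189.00
Total = $630.00 + $189.00 = $819.00


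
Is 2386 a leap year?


Rules: divisible by 4 AND (not by 100 OR by 400)
2386 ÷ 4 = 596 remainder 2 → not divisible by 4
Not divisible by 4 → not a leap year

No


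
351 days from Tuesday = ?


Start: Tuesday (index 1)
(1 + 351) mod 7
= 352 mod 7
= 2
Index 2 → Wednesday

Wednesday


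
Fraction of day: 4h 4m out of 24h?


0.1694 (16.94%)

Total minutes: 4×60 + 4 = 244
Day = 24×60 = 1440 minutes
Fraction = 244/1440 ≈ 0.1694
As a percentage: 244/1440 × 100 ≈ 16.94%


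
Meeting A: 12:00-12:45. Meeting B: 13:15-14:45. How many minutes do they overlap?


Meeting A: 720-765 (in minutes from midnight)
Meeting B: 795-885
Overlap start = max(720, 795) = 795
Overlap end = min(765, 885) = 765
Overlap = max(0, 765 - 795) = 0 min

0 minutes


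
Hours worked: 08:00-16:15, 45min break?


Total time = (16×60+15) - (8×60+0)
= 975 - 480 = 495 min
Minus break: 495 - 45 = 450 min
= 7h 30m

7h 30m (450 minutes)


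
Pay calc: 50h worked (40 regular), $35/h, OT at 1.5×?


$1925.00

Regular: 40h × $35 = $1400.00
Overtime: 50 - 40 = 10h
OT pay: 10h × $35 × 1.5 = $525.00
Total = $1400.00 + $525.00 = $1925.00


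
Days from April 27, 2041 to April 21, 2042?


359 days

From April 27, 2041 to April 21, 2042
Rest of April 2041: 30 - 27 = 3
Full months: May 31, June 30, July 31, August 31, September 30, October 31, November 30, December 31, January 31, February 2042 28, March 31
Days into April 2042: 21
Total = 3 + 31 + 30 + 31 + 31 + 30 + 31 + 30 + 31 + 31 + 28 + 31 + 21 = 359 days
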